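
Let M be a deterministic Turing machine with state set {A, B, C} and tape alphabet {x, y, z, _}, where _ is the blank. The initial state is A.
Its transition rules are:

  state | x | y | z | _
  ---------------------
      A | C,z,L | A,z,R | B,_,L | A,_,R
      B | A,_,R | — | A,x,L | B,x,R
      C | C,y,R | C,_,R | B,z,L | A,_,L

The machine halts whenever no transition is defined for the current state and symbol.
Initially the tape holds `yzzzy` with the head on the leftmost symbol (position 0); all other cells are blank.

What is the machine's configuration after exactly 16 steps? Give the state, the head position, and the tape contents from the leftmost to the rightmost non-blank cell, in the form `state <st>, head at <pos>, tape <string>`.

state B, head at 0, tape xyzxzy

A | __[y]zzzy   read y → write z, move R, go to A
A | __z[z]zzy   read z → write _, move L, go to B
B | __[z]_zzy   read z → write x, move L, go to A
A | _[_]x_zzy   read _ → write _, move R, go to A
A | __[x]_zzy   read x → write z, move L, go to C
C | _[_]z_zzy   read _ → write _, move L, go to A
A | [_]_z_zzy   read _ → write _, move R, go to A
A | _[_]z_zzy   read _ → write _, move R, go to A
A | __[z]_zzy   read z → write _, move L, go to B
B | _[_]__zzy   read _ → write x, move R, go to B
B | _x[_]_zzy   read _ → write x, move R, go to B
B | _xx[_]zzy   read _ → write x, move R, go to B
B | _xxx[z]zy   read z → write x, move L, go to A
A | _xx[x]xzy   read x → write z, move L, go to C
C | _x[x]zxzy   read x → write y, move R, go to C
C | _xy[z]xzy   read z → write z, move L, go to B
B | _x[y]zxzy
After 16 steps: state B, head at 0, tape xyzxzy.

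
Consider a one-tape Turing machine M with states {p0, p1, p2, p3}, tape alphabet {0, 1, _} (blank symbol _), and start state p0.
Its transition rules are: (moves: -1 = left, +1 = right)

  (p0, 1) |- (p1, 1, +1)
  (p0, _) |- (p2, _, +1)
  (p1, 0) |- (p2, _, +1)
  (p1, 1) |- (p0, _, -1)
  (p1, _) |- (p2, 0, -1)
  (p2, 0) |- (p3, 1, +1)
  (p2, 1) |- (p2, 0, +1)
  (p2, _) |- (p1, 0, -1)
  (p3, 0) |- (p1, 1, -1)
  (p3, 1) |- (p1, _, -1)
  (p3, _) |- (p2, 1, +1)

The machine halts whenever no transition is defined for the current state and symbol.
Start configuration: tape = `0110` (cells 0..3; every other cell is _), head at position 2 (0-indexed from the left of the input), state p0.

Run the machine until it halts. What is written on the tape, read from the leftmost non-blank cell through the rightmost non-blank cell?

p0 | 01[1]0_   read 1 → write 1, move +1, go to p1
p1 | 011[0]_   read 0 → write _, move +1, go to p2
p2 | 011_[_]   read _ → write 0, move -1, go to p1
p1 | 011[_]0   read _ → write 0, move -1, go to p2
p2 | 01[1]00   read 1 → write 0, move +1, go to p2
p2 | 010[0]0   read 0 → write 1, move +1, go to p3
p3 | 0101[0]   read 0 → write 1, move -1, go to p1
p1 | 010[1]1   read 1 → write _, move -1, go to p0
p0 | 01[0]_1
The non-blank tape span at halt is 010_1.

010_1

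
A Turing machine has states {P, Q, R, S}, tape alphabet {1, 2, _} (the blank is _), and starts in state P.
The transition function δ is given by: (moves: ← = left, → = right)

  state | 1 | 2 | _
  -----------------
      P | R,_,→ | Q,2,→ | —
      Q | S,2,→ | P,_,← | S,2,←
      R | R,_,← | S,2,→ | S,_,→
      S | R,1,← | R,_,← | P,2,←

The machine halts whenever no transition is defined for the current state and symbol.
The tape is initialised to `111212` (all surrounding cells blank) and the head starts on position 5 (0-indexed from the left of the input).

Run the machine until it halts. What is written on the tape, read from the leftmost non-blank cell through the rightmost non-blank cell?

2___2_2

state=P head=5 tape=_11121[2]_   (P,2)→(Q,2,→)
state=Q head=6 tape=_111212[_]   (Q,_)→(S,2,←)
state=S head=5 tape=_11121[2]2   (S,2)→(R,_,←)
state=R head=4 tape=_1112[1]_2   (R,1)→(R,_,←)
state=R head=3 tape=_111[2]__2   (R,2)→(S,2,→)
state=S head=4 tape=_1112[_]_2   (S,_)→(P,2,←)
state=P head=3 tape=_111[2]2_2   (P,2)→(Q,2,→)
state=Q head=4 tape=_1112[2]_2   (Q,2)→(P,_,←)
state=P head=3 tape=_111[2]__2   (P,2)→(Q,2,→)
state=Q head=4 tape=_1112[_]_2   (Q,_)→(S,2,←)
state=S head=3 tape=_111[2]2_2   (S,2)→(R,_,←)
state=R head=2 tape=_11[1]_2_2   (R,1)→(R,_,←)
state=R head=1 tape=_1[1]__2_2   (R,1)→(R,_,←)
state=R head=0 tape=_[1]___2_2   (R,1)→(R,_,←)
state=R head=-1 tape=[_]____2_2   (R,_)→(S,_,→)
state=S head=0 tape=_[_]___2_2   (S,_)→(P,2,←)
state=P head=-1 tape=[_]2___2_2
The non-blank tape span at halt is 2___2_2.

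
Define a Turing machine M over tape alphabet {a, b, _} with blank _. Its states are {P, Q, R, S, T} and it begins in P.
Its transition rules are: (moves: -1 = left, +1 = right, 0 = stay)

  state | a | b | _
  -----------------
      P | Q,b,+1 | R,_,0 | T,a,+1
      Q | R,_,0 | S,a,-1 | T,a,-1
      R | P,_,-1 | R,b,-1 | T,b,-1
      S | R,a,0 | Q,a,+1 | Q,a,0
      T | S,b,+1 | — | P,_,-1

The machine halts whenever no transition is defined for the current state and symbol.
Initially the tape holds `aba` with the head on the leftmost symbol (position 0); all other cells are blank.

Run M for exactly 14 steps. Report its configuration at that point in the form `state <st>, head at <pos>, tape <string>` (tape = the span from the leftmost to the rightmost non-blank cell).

state=P head=0 tape=[a]ba_   (P,a)→(Q,b,+1)
state=Q head=1 tape=b[b]a_   (Q,b)→(S,a,-1)
state=S head=0 tape=[b]aa_   (S,b)→(Q,a,+1)
state=Q head=1 tape=a[a]a_   (Q,a)→(R,_,0)
state=R head=1 tape=a[_]a_   (R,_)→(T,b,-1)
state=T head=0 tape=[a]ba_   (T,a)→(S,b,+1)
state=S head=1 tape=b[b]a_   (S,b)→(Q,a,+1)
state=Q head=2 tape=ba[a]_   (Q,a)→(R,_,0)
state=R head=2 tape=ba[_]_   (R,_)→(T,b,-1)
state=T head=1 tape=b[a]b_   (T,a)→(S,b,+1)
state=S head=2 tape=bb[b]_   (S,b)→(Q,a,+1)
state=Q head=3 tape=bba[_]   (Q,_)→(T,a,-1)
state=T head=2 tape=bb[a]a   (T,a)→(S,b,+1)
state=S head=3 tape=bbb[a]   (S,a)→(R,a,0)
state=R head=3 tape=bbb[a]
After 14 steps: state R, head at 3, tape bbba.

state R, head at 3, tape bbba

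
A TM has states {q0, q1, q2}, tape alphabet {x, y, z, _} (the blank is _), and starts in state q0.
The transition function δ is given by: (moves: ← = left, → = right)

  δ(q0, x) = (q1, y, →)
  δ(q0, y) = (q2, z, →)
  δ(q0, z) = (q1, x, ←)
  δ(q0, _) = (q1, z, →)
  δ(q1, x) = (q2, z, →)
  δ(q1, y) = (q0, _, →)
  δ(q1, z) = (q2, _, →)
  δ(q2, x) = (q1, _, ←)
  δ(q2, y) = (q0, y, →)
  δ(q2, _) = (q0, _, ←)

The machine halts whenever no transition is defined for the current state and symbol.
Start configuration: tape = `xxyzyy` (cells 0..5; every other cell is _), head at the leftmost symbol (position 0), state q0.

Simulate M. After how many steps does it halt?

10

q0 | [x]xyzyy_   read x → write y, move →, go to q1
q1 | y[x]yzyy_   read x → write z, move →, go to q2
q2 | yz[y]zyy_   read y → write y, move →, go to q0
q0 | yzy[z]yy_   read z → write x, move ←, go to q1
q1 | yz[y]xyy_   read y → write _, move →, go to q0
q0 | yz_[x]yy_   read x → write y, move →, go to q1
q1 | yz_y[y]y_   read y → write _, move →, go to q0
q0 | yz_y_[y]_   read y → write z, move →, go to q2
q2 | yz_y_z[_]   read _ → write _, move ←, go to q0
q0 | yz_y_[z]_   read z → write x, move ←, go to q1
q1 | yz_y[_]x_
M halts after 10 transitions.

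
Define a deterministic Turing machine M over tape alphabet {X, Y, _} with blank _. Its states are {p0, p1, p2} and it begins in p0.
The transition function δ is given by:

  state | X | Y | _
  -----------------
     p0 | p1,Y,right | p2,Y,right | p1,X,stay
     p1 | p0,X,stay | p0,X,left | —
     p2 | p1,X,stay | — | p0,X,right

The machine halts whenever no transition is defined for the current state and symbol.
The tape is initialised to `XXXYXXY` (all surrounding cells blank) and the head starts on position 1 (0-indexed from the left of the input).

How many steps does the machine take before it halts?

state=p0 head=1 tape=X[X]XYXXY_   (p0,X)→(p1,Y,right)
state=p1 head=2 tape=XY[X]YXXY_   (p1,X)→(p0,X,stay)
state=p0 head=2 tape=XY[X]YXXY_   (p0,X)→(p1,Y,right)
state=p1 head=3 tape=XYY[Y]XXY_   (p1,Y)→(p0,X,left)
state=p0 head=2 tape=XY[Y]XXXY_   (p0,Y)→(p2,Y,right)
state=p2 head=3 tape=XYY[X]XXY_   (p2,X)→(p1,X,stay)
state=p1 head=3 tape=XYY[X]XXY_   (p1,X)→(p0,X,stay)
state=p0 head=3 tape=XYY[X]XXY_   (p0,X)→(p1,Y,right)
state=p1 head=4 tape=XYYY[X]XY_   (p1,X)→(p0,X,stay)
state=p0 head=4 tape=XYYY[X]XY_   (p0,X)→(p1,Y,right)
state=p1 head=5 tape=XYYYY[X]Y_   (p1,X)→(p0,X,stay)
state=p0 head=5 tape=XYYYY[X]Y_   (p0,X)→(p1,Y,right)
state=p1 head=6 tape=XYYYYY[Y]_   (p1,Y)→(p0,X,left)
state=p0 head=5 tape=XYYYY[Y]X_   (p0,Y)→(p2,Y,right)
state=p2 head=6 tape=XYYYYY[X]_   (p2,X)→(p1,X,stay)
state=p1 head=6 tape=XYYYYY[X]_   (p1,X)→(p0,X,stay)
state=p0 head=6 tape=XYYYYY[X]_   (p0,X)→(p1,Y,right)
state=p1 head=7 tape=XYYYYYY[_]
M halts after 17 transitions.

17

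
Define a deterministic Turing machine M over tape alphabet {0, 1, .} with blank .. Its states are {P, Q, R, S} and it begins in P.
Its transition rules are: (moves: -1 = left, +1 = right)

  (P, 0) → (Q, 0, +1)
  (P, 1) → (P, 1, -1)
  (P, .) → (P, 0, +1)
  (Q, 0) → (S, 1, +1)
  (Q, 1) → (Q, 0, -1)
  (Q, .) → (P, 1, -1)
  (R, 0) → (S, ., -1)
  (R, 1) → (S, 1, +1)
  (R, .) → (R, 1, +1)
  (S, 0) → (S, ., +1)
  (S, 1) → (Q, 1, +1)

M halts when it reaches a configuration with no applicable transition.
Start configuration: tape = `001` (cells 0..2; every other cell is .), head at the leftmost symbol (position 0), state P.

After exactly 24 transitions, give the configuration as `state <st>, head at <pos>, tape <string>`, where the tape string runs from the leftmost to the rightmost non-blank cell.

state S, head at 4, tape 1.11

P | .[0]01..   read 0 → write 0, move +1, go to Q
Q | .0[0]1..   read 0 → write 1, move +1, go to S
S | .01[1]..   read 1 → write 1, move +1, go to Q
Q | .011[.].   read . → write 1, move -1, go to P
P | .01[1]1.   read 1 → write 1, move -1, go to P
P | .0[1]11.   read 1 → write 1, move -1, go to P
P | .[0]111.   read 0 → write 0, move +1, go to Q
Q | .0[1]11.   read 1 → write 0, move -1, go to Q
Q | .[0]011.   read 0 → write 1, move +1, go to S
S | .1[0]11.   read 0 → write ., move +1, go to S
S | .1.[1]1.   read 1 → write 1, move +1, go to Q
Q | .1.1[1].   read 1 → write 0, move -1, go to Q
Q | .1.[1]0.   read 1 → write 0, move -1, go to Q
Q | .1[.]00.   read . → write 1, move -1, go to P
P | .[1]100.   read 1 → write 1, move -1, go to P
P | [.]1100.   read . → write 0, move +1, go to P
P | 0[1]100.   read 1 → write 1, move -1, go to P
P | [0]1100.   read 0 → write 0, move +1, go to Q
Q | 0[1]100.   read 1 → write 0, move -1, go to Q
Q | [0]0100.   read 0 → write 1, move +1, go to S
S | 1[0]100.   read 0 → write ., move +1, go to S
S | 1.[1]00.   read 1 → write 1, move +1, go to Q
Q | 1.1[0]0.   read 0 → write 1, move +1, go to S
S | 1.11[0].   read 0 → write ., move +1, go to S
S | 1.11.[.]
After 24 steps: state S, head at 4, tape 1.11.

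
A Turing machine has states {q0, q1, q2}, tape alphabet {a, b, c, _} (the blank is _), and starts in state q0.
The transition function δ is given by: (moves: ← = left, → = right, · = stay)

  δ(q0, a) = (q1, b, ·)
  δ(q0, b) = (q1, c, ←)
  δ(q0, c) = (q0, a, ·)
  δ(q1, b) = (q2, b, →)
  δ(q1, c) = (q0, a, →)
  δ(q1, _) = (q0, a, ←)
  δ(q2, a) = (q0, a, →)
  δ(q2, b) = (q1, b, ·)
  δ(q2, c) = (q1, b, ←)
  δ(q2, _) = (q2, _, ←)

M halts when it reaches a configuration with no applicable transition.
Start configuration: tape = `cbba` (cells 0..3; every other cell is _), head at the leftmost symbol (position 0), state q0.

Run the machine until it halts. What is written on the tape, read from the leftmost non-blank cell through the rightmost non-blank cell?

state=q0 head=0 tape=[c]bba_   (q0,c)→(q0,a,·)
state=q0 head=0 tape=[a]bba_   (q0,a)→(q1,b,·)
state=q1 head=0 tape=[b]bba_   (q1,b)→(q2,b,→)
state=q2 head=1 tape=b[b]ba_   (q2,b)→(q1,b,·)
state=q1 head=1 tape=b[b]ba_   (q1,b)→(q2,b,→)
state=q2 head=2 tape=bb[b]a_   (q2,b)→(q1,b,·)
state=q1 head=2 tape=bb[b]a_   (q1,b)→(q2,b,→)
state=q2 head=3 tape=bbb[a]_   (q2,a)→(q0,a,→)
state=q0 head=4 tape=bbba[_]
The non-blank tape span at halt is bbba.

bbba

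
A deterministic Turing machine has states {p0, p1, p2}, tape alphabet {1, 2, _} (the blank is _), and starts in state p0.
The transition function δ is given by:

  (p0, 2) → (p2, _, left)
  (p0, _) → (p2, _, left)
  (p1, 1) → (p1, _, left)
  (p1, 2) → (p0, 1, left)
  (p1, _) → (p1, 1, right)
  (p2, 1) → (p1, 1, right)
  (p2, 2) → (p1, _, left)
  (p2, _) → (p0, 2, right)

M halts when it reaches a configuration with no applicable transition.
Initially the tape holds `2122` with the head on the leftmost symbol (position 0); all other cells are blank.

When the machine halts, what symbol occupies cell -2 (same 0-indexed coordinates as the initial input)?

1

p0 | ___[2]122   read 2 → write _, move left, go to p2
p2 | __[_]_122   read _ → write 2, move right, go to p0
p0 | __2[_]122   read _ → write _, move left, go to p2
p2 | __[2]_122   read 2 → write _, move left, go to p1
p1 | _[_]__122   read _ → write 1, move right, go to p1
p1 | _1[_]_122   read _ → write 1, move right, go to p1
p1 | _11[_]122   read _ → write 1, move right, go to p1
p1 | _111[1]22   read 1 → write _, move left, go to p1
p1 | _11[1]_22   read 1 → write _, move left, go to p1
p1 | _1[1]__22   read 1 → write _, move left, go to p1
p1 | _[1]___22   read 1 → write _, move left, go to p1
p1 | [_]____22   read _ → write 1, move right, go to p1
p1 | 1[_]___22   read _ → write 1, move right, go to p1
p1 | 11[_]__22   read _ → write 1, move right, go to p1
p1 | 111[_]_22   read _ → write 1, move right, go to p1
p1 | 1111[_]22   read _ → write 1, move right, go to p1
p1 | 11111[2]2   read 2 → write 1, move left, go to p0
p0 | 1111[1]12
Cell -2 holds 1 when M halts.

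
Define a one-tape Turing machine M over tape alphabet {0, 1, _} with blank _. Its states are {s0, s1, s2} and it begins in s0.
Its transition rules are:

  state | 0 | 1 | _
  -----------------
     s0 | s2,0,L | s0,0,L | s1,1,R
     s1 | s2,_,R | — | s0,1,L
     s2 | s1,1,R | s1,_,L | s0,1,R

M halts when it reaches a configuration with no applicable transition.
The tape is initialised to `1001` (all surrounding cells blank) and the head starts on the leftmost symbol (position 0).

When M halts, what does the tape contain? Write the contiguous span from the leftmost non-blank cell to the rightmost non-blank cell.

1_11

s0 | __[1]001   read 1 → write 0, move L, go to s0
s0 | _[_]0001   read _ → write 1, move R, go to s1
s1 | _1[0]001   read 0 → write _, move R, go to s2
s2 | _1_[0]01   read 0 → write 1, move R, go to s1
s1 | _1_1[0]1   read 0 → write _, move R, go to s2
s2 | _1_1_[1]   read 1 → write _, move L, go to s1
s1 | _1_1[_]_   read _ → write 1, move L, go to s0
s0 | _1_[1]1_   read 1 → write 0, move L, go to s0
s0 | _1[_]01_   read _ → write 1, move R, go to s1
s1 | _11[0]1_   read 0 → write _, move R, go to s2
s2 | _11_[1]_   read 1 → write _, move L, go to s1
s1 | _11[_]__   read _ → write 1, move L, go to s0
s0 | _1[1]1__   read 1 → write 0, move L, go to s0
s0 | _[1]01__   read 1 → write 0, move L, go to s0
s0 | [_]001__   read _ → write 1, move R, go to s1
s1 | 1[0]01__   read 0 → write _, move R, go to s2
s2 | 1_[0]1__   read 0 → write 1, move R, go to s1
s1 | 1_1[1]__
The non-blank tape span at halt is 1_11.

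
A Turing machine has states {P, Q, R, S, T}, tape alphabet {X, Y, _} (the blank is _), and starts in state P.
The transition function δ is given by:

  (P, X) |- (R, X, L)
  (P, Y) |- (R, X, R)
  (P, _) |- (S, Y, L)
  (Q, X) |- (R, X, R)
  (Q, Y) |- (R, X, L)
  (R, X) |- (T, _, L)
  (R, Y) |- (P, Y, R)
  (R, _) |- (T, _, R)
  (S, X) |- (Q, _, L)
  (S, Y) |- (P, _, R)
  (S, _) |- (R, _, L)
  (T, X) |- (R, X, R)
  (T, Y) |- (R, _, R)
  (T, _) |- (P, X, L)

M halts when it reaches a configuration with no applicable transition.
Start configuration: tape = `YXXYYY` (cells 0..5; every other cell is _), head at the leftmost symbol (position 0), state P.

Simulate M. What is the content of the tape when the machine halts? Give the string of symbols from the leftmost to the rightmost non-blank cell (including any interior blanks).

X_XYX__YX

state=P head=0 tape=[Y]XXYYY___   (P,Y)→(R,X,R)
state=R head=1 tape=X[X]XYYY___   (R,X)→(T,_,L)
state=T head=0 tape=[X]_XYYY___   (T,X)→(R,X,R)
state=R head=1 tape=X[_]XYYY___   (R,_)→(T,_,R)
state=T head=2 tape=X_[X]YYY___   (T,X)→(R,X,R)
state=R head=3 tape=X_X[Y]YY___   (R,Y)→(P,Y,R)
state=P head=4 tape=X_XY[Y]Y___   (P,Y)→(R,X,R)
state=R head=5 tape=X_XYX[Y]___   (R,Y)→(P,Y,R)
state=P head=6 tape=X_XYXY[_]__   (P,_)→(S,Y,L)
state=S head=5 tape=X_XYX[Y]Y__   (S,Y)→(P,_,R)
state=P head=6 tape=X_XYX_[Y]__   (P,Y)→(R,X,R)
state=R head=7 tape=X_XYX_X[_]_   (R,_)→(T,_,R)
state=T head=8 tape=X_XYX_X_[_]   (T,_)→(P,X,L)
state=P head=7 tape=X_XYX_X[_]X   (P,_)→(S,Y,L)
state=S head=6 tape=X_XYX_[X]YX   (S,X)→(Q,_,L)
state=Q head=5 tape=X_XYX[_]_YX
The non-blank tape span at halt is X_XYX__YX.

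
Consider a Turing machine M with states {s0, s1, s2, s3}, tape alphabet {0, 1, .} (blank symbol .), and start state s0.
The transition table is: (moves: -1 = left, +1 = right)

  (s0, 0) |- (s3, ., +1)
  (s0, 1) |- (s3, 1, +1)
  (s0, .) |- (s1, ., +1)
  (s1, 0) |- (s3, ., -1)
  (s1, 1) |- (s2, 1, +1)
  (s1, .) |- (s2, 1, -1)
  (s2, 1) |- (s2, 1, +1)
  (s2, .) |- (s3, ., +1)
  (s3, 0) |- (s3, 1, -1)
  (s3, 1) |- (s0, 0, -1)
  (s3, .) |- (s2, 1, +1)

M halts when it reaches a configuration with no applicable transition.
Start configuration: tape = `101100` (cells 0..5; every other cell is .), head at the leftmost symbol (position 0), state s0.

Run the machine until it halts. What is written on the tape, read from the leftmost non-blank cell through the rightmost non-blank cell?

1111110

s0 | .[1]01100   read 1 → write 1, move +1, go to s3
s3 | .1[0]1100   read 0 → write 1, move -1, go to s3
s3 | .[1]11100   read 1 → write 0, move -1, go to s0
s0 | [.]011100   read . → write ., move +1, go to s1
s1 | .[0]11100   read 0 → write ., move -1, go to s3
s3 | [.].11100   read . → write 1, move +1, go to s2
s2 | 1[.]11100   read . → write ., move +1, go to s3
s3 | 1.[1]1100   read 1 → write 0, move -1, go to s0
s0 | 1[.]01100   read . → write ., move +1, go to s1
s1 | 1.[0]1100   read 0 → write ., move -1, go to s3
s3 | 1[.].1100   read . → write 1, move +1, go to s2
s2 | 11[.]1100   read . → write ., move +1, go to s3
s3 | 11.[1]100   read 1 → write 0, move -1, go to s0
s0 | 11[.]0100   read . → write ., move +1, go to s1
s1 | 11.[0]100   read 0 → write ., move -1, go to s3
s3 | 11[.].100   read . → write 1, move +1, go to s2
s2 | 111[.]100   read . → write ., move +1, go to s3
s3 | 111.[1]00   read 1 → write 0, move -1, go to s0
s0 | 111[.]000   read . → write ., move +1, go to s1
s1 | 111.[0]00   read 0 → write ., move -1, go to s3
s3 | 111[.].00   read . → write 1, move +1, go to s2
s2 | 1111[.]00   read . → write ., move +1, go to s3
s3 | 1111.[0]0   read 0 → write 1, move -1, go to s3
s3 | 1111[.]10   read . → write 1, move +1, go to s2
s2 | 11111[1]0   read 1 → write 1, move +1, go to s2
s2 | 111111[0]
The non-blank tape span at halt is 1111110.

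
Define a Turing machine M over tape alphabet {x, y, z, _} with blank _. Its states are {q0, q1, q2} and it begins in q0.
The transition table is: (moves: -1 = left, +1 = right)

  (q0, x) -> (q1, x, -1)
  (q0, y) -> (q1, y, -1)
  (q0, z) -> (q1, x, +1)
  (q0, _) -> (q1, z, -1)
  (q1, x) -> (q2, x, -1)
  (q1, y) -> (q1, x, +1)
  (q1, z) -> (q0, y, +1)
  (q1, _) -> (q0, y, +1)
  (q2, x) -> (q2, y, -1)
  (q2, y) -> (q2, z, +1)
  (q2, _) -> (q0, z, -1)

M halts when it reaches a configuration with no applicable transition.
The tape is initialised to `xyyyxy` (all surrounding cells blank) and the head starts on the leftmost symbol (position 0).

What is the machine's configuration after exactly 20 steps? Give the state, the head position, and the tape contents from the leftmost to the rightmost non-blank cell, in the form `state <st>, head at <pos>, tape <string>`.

state q2, head at -2, tape zzyyxyyyxy

q0 | ____[x]yyyxy   read x → write x, move -1, go to q1
q1 | ___[_]xyyyxy   read _ → write y, move +1, go to q0
q0 | ___y[x]yyyxy   read x → write x, move -1, go to q1
q1 | ___[y]xyyyxy   read y → write x, move +1, go to q1
q1 | ___x[x]yyyxy   read x → write x, move -1, go to q2
q2 | ___[x]xyyyxy   read x → write y, move -1, go to q2
q2 | __[_]yxyyyxy   read _ → write z, move -1, go to q0
q0 | _[_]zyxyyyxy   read _ → write z, move -1, go to q1
q1 | [_]zzyxyyyxy   read _ → write y, move +1, go to q0
q0 | y[z]zyxyyyxy   read z → write x, move +1, go to q1
q1 | yx[z]yxyyyxy   read z → write y, move +1, go to q0
q0 | yxy[y]xyyyxy   read y → write y, move -1, go to q1
q1 | yx[y]yxyyyxy   read y → write x, move +1, go to q1
q1 | yxx[y]xyyyxy   read y → write x, move +1, go to q1
q1 | yxxx[x]yyyxy   read x → write x, move -1, go to q2
q2 | yxx[x]xyyyxy   read x → write y, move -1, go to q2
q2 | yx[x]yxyyyxy   read x → write y, move -1, go to q2
q2 | y[x]yyxyyyxy   read x → write y, move -1, go to q2
q2 | [y]yyyxyyyxy   read y → write z, move +1, go to q2
q2 | z[y]yyxyyyxy   read y → write z, move +1, go to q2
q2 | zz[y]yxyyyxy
After 20 steps: state q2, head at -2, tape zzyyxyyyxy.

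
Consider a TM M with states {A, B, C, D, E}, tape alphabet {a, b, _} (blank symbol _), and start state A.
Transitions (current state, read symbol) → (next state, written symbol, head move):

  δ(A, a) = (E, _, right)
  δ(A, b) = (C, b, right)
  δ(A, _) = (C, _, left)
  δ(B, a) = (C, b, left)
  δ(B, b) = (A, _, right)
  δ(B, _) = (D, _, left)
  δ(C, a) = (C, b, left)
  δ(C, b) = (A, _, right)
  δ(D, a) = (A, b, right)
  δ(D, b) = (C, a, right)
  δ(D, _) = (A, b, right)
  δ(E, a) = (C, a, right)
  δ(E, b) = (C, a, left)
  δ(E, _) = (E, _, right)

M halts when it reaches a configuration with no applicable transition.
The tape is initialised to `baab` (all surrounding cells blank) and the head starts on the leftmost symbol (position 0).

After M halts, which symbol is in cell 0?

_

state=A head=0 tape=[b]aab_   (A,b)→(C,b,right)
state=C head=1 tape=b[a]ab_   (C,a)→(C,b,left)
state=C head=0 tape=[b]bab_   (C,b)→(A,_,right)
state=A head=1 tape=_[b]ab_   (A,b)→(C,b,right)
state=C head=2 tape=_b[a]b_   (C,a)→(C,b,left)
state=C head=1 tape=_[b]bb_   (C,b)→(A,_,right)
state=A head=2 tape=__[b]b_   (A,b)→(C,b,right)
state=C head=3 tape=__b[b]_   (C,b)→(A,_,right)
state=A head=4 tape=__b_[_]   (A,_)→(C,_,left)
state=C head=3 tape=__b[_]_
Cell 0 holds _ when M halts.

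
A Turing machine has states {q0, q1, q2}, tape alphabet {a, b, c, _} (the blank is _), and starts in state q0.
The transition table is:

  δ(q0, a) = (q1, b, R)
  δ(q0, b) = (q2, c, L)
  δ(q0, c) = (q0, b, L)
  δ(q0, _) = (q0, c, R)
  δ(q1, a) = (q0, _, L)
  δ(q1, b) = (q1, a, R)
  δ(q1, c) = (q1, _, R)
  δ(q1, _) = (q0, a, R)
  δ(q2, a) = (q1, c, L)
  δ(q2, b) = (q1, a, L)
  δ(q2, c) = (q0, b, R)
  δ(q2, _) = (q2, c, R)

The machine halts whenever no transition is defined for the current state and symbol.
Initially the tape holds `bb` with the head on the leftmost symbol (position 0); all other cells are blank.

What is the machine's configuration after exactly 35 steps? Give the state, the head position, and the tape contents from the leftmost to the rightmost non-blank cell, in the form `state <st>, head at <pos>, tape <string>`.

state q0, head at -3, tape cbbbbbb

state=q0 head=0 tape=_____[b]b   (q0,b)→(q2,c,L)
state=q2 head=-1 tape=____[_]cb   (q2,_)→(q2,c,R)
state=q2 head=0 tape=____c[c]b   (q2,c)→(q0,b,R)
state=q0 head=1 tape=____cb[b]   (q0,b)→(q2,c,L)
state=q2 head=0 tape=____c[b]c   (q2,b)→(q1,a,L)
state=q1 head=-1 tape=____[c]ac   (q1,c)→(q1,_,R)
state=q1 head=0 tape=_____[a]c   (q1,a)→(q0,_,L)
state=q0 head=-1 tape=____[_]_c   (q0,_)→(q0,c,R)
state=q0 head=0 tape=____c[_]c   (q0,_)→(q0,c,R)
state=q0 head=1 tape=____cc[c]   (q0,c)→(q0,b,L)
state=q0 head=0 tape=____c[c]b   (q0,c)→(q0,b,L)
state=q0 head=-1 tape=____[c]bb   (q0,c)→(q0,b,L)
state=q0 head=-2 tape=___[_]bbb   (q0,_)→(q0,c,R)
state=q0 head=-1 tape=___c[b]bb   (q0,b)→(q2,c,L)
state=q2 head=-2 tape=___[c]cbb   (q2,c)→(q0,b,R)
state=q0 head=-1 tape=___b[c]bb   (q0,c)→(q0,b,L)
state=q0 head=-2 tape=___[b]bbb   (q0,b)→(q2,c,L)
state=q2 head=-3 tape=__[_]cbbb   (q2,_)→(q2,c,R)
state=q2 head=-2 tape=__c[c]bbb   (q2,c)→(q0,b,R)
state=q0 head=-1 tape=__cb[b]bb   (q0,b)→(q2,c,L)
state=q2 head=-2 tape=__c[b]cbb   (q2,b)→(q1,a,L)
state=q1 head=-3 tape=__[c]acbb   (q1,c)→(q1,_,R)
state=q1 head=-2 tape=___[a]cbb   (q1,a)→(q0,_,L)
state=q0 head=-3 tape=__[_]_cbb   (q0,_)→(q0,c,R)
state=q0 head=-2 tape=__c[_]cbb   (q0,_)→(q0,c,R)
state=q0 head=-1 tape=__cc[c]bb   (q0,c)→(q0,b,L)
state=q0 head=-2 tape=__c[c]bbb   (q0,c)→(q0,b,L)
state=q0 head=-3 tape=__[c]bbbb   (q0,c)→(q0,b,L)
state=q0 head=-4 tape=_[_]bbbbb   (q0,_)→(q0,c,R)
state=q0 head=-3 tape=_c[b]bbbb   (q0,b)→(q2,c,L)
state=q2 head=-4 tape=_[c]cbbbb   (q2,c)→(q0,b,R)
state=q0 head=-3 tape=_b[c]bbbb   (q0,c)→(q0,b,L)
state=q0 head=-4 tape=_[b]bbbbb   (q0,b)→(q2,c,L)
state=q2 head=-5 tape=[_]cbbbbb   (q2,_)→(q2,c,R)
state=q2 head=-4 tape=c[c]bbbbb   (q2,c)→(q0,b,R)
state=q0 head=-3 tape=cb[b]bbbb
After 35 steps: state q0, head at -3, tape cbbbbbb.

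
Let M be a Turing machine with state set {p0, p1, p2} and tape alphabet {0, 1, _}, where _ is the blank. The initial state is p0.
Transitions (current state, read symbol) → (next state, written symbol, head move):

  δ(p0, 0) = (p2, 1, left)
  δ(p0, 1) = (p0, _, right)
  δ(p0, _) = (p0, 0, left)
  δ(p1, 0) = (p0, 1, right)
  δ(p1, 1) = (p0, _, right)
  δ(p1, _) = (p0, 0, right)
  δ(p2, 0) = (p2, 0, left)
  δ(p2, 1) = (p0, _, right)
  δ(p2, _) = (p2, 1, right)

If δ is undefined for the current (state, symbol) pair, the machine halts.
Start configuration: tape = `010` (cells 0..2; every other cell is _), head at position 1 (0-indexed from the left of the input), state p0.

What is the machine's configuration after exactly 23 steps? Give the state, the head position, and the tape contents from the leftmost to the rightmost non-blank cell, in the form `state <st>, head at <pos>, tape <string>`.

state=p0 head=1 tape=0[1]0___   (p0,1)→(p0,_,right)
state=p0 head=2 tape=0_[0]___   (p0,0)→(p2,1,left)
state=p2 head=1 tape=0[_]1___   (p2,_)→(p2,1,right)
state=p2 head=2 tape=01[1]___   (p2,1)→(p0,_,right)
state=p0 head=3 tape=01_[_]__   (p0,_)→(p0,0,left)
state=p0 head=2 tape=01[_]0__   (p0,_)→(p0,0,left)
state=p0 head=1 tape=0[1]00__   (p0,1)→(p0,_,right)
state=p0 head=2 tape=0_[0]0__   (p0,0)→(p2,1,left)
state=p2 head=1 tape=0[_]10__   (p2,_)→(p2,1,right)
state=p2 head=2 tape=01[1]0__   (p2,1)→(p0,_,right)
state=p0 head=3 tape=01_[0]__   (p0,0)→(p2,1,left)
state=p2 head=2 tape=01[_]1__   (p2,_)→(p2,1,right)
state=p2 head=3 tape=011[1]__   (p2,1)→(p0,_,right)
state=p0 head=4 tape=011_[_]_   (p0,_)→(p0,0,left)
state=p0 head=3 tape=011[_]0_   (p0,_)→(p0,0,left)
state=p0 head=2 tape=01[1]00_   (p0,1)→(p0,_,right)
state=p0 head=3 tape=01_[0]0_   (p0,0)→(p2,1,left)
state=p2 head=2 tape=01[_]10_   (p2,_)→(p2,1,right)
state=p2 head=3 tape=011[1]0_   (p2,1)→(p0,_,right)
state=p0 head=4 tape=011_[0]_   (p0,0)→(p2,1,left)
state=p2 head=3 tape=011[_]1_   (p2,_)→(p2,1,right)
state=p2 head=4 tape=0111[1]_   (p2,1)→(p0,_,right)
state=p0 head=5 tape=0111_[_]   (p0,_)→(p0,0,left)
state=p0 head=4 tape=0111[_]0
After 23 steps: state p0, head at 4, tape 0111_0.

state p0, head at 4, tape 0111_0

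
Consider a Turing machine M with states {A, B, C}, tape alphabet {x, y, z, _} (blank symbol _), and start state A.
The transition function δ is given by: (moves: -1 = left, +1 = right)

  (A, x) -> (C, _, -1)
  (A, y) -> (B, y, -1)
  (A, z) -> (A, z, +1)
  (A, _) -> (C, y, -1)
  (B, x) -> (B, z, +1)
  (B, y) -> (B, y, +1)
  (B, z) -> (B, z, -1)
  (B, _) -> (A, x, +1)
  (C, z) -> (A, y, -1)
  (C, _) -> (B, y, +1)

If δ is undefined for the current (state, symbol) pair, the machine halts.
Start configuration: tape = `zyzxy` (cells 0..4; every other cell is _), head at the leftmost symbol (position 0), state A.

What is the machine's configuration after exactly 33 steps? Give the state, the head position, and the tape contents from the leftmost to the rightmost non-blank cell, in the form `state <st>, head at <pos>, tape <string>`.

state A, head at -1, tape xzzzzyzxy

A | ____[z]yzxy   read z → write z, move +1, go to A
A | ____z[y]zxy   read y → write y, move -1, go to B
B | ____[z]yzxy   read z → write z, move -1, go to B
B | ___[_]zyzxy   read _ → write x, move +1, go to A
A | ___x[z]yzxy   read z → write z, move +1, go to A
A | ___xz[y]zxy   read y → write y, move -1, go to B
B | ___x[z]yzxy   read z → write z, move -1, go to B
B | ___[x]zyzxy   read x → write z, move +1, go to B
B | ___z[z]yzxy   read z → write z, move -1, go to B
B | ___[z]zyzxy   read z → write z, move -1, go to B
B | __[_]zzyzxy   read _ → write x, move +1, go to A
A | __x[z]zyzxy   read z → write z, move +1, go to A
A | __xz[z]yzxy   read z → write z, move +1, go to A
A | __xzz[y]zxy   read y → write y, move -1, go to B
B | __xz[z]yzxy   read z → write z, move -1, go to B
B | __x[z]zyzxy   read z → write z, move -1, go to B
B | __[x]zzyzxy   read x → write z, move +1, go to B
B | __z[z]zyzxy   read z → write z, move -1, go to B
B | __[z]zzyzxy   read z → write z, move -1, go to B
B | _[_]zzzyzxy   read _ → write x, move +1, go to A
A | _x[z]zzyzxy   read z → write z, move +1, go to A
A | _xz[z]zyzxy   read z → write z, move +1, go to A
A | _xzz[z]yzxy   read z → write z, move +1, go to A
A | _xzzz[y]zxy   read y → write y, move -1, go to B
B | _xzz[z]yzxy   read z → write z, move -1, go to B
B | _xz[z]zyzxy   read z → write z, move -1, go to B
B | _x[z]zzyzxy   read z → write z, move -1, go to B
B | _[x]zzzyzxy   read x → write z, move +1, go to B
B | _z[z]zzyzxy   read z → write z, move -1, go to B
B | _[z]zzzyzxy   read z → write z, move -1, go to B
B | [_]zzzzyzxy   read _ → write x, move +1, go to A
A | x[z]zzzyzxy   read z → write z, move +1, go to A
A | xz[z]zzyzxy   read z → write z, move +1, go to A
A | xzz[z]zyzxy
After 33 steps: state A, head at -1, tape xzzzzyzxy.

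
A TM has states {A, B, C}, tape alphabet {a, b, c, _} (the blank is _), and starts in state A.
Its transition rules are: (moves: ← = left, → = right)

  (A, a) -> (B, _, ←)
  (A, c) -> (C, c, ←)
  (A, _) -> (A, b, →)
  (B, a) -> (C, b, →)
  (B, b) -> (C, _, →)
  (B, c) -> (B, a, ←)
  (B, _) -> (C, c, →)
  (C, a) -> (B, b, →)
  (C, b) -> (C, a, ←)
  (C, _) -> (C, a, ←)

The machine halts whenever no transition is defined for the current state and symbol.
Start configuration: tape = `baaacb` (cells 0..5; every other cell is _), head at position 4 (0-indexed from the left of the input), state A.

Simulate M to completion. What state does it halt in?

A | baaa[c]b___   read c → write c, move ←, go to C
C | baa[a]cb___   read a → write b, move →, go to B
B | baab[c]b___   read c → write a, move ←, go to B
B | baa[b]ab___   read b → write _, move →, go to C
C | baa_[a]b___   read a → write b, move →, go to B
B | baa_b[b]___   read b → write _, move →, go to C
C | baa_b_[_]__   read _ → write a, move ←, go to C
C | baa_b[_]a__   read _ → write a, move ←, go to C
C | baa_[b]aa__   read b → write a, move ←, go to C
C | baa[_]aaa__   read _ → write a, move ←, go to C
C | ba[a]aaaa__   read a → write b, move →, go to B
B | bab[a]aaa__   read a → write b, move →, go to C
C | babb[a]aa__   read a → write b, move →, go to B
B | babbb[a]a__   read a → write b, move →, go to C
C | babbbb[a]__   read a → write b, move →, go to B
B | babbbbb[_]_   read _ → write c, move →, go to C
C | babbbbbc[_]   read _ → write a, move ←, go to C
C | babbbbb[c]a
No transition is defined for (C, c); M halts in state C.

C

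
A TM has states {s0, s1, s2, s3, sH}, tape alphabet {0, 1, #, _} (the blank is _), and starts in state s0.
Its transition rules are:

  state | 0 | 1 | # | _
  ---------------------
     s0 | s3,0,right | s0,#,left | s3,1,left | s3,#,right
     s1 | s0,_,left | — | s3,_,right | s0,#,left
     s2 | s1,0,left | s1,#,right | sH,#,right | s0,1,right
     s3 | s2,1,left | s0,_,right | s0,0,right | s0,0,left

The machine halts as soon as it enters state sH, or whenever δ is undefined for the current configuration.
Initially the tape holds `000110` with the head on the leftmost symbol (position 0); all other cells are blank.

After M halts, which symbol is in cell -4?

state=s0 head=0 tape=____[0]00110_   (s0,0)→(s3,0,right)
state=s3 head=1 tape=____0[0]0110_   (s3,0)→(s2,1,left)
state=s2 head=0 tape=____[0]10110_   (s2,0)→(s1,0,left)
state=s1 head=-1 tape=___[_]010110_   (s1,_)→(s0,#,left)
state=s0 head=-2 tape=__[_]#010110_   (s0,_)→(s3,#,right)
state=s3 head=-1 tape=__#[#]010110_   (s3,#)→(s0,0,right)
state=s0 head=0 tape=__#0[0]10110_   (s0,0)→(s3,0,right)
state=s3 head=1 tape=__#00[1]0110_   (s3,1)→(s0,_,right)
state=s0 head=2 tape=__#00_[0]110_   (s0,0)→(s3,0,right)
state=s3 head=3 tape=__#00_0[1]10_   (s3,1)→(s0,_,right)
state=s0 head=4 tape=__#00_0_[1]0_   (s0,1)→(s0,#,left)
state=s0 head=3 tape=__#00_0[_]#0_   (s0,_)→(s3,#,right)
state=s3 head=4 tape=__#00_0#[#]0_   (s3,#)→(s0,0,right)
state=s0 head=5 tape=__#00_0#0[0]_   (s0,0)→(s3,0,right)
state=s3 head=6 tape=__#00_0#00[_]   (s3,_)→(s0,0,left)
state=s0 head=5 tape=__#00_0#0[0]0   (s0,0)→(s3,0,right)
state=s3 head=6 tape=__#00_0#00[0]   (s3,0)→(s2,1,left)
state=s2 head=5 tape=__#00_0#0[0]1   (s2,0)→(s1,0,left)
state=s1 head=4 tape=__#00_0#[0]01   (s1,0)→(s0,_,left)
state=s0 head=3 tape=__#00_0[#]_01   (s0,#)→(s3,1,left)
state=s3 head=2 tape=__#00_[0]1_01   (s3,0)→(s2,1,left)
state=s2 head=1 tape=__#00[_]11_01   (s2,_)→(s0,1,right)
state=s0 head=2 tape=__#001[1]1_01   (s0,1)→(s0,#,left)
state=s0 head=1 tape=__#00[1]#1_01   (s0,1)→(s0,#,left)
state=s0 head=0 tape=__#0[0]##1_01   (s0,0)→(s3,0,right)
state=s3 head=1 tape=__#00[#]#1_01   (s3,#)→(s0,0,right)
state=s0 head=2 tape=__#000[#]1_01   (s0,#)→(s3,1,left)
state=s3 head=1 tape=__#00[0]11_01   (s3,0)→(s2,1,left)
state=s2 head=0 tape=__#0[0]111_01   (s2,0)→(s1,0,left)
state=s1 head=-1 tape=__#[0]0111_01   (s1,0)→(s0,_,left)
state=s0 head=-2 tape=__[#]_0111_01   (s0,#)→(s3,1,left)
state=s3 head=-3 tape=_[_]1_0111_01   (s3,_)→(s0,0,left)
state=s0 head=-4 tape=[_]01_0111_01   (s0,_)→(s3,#,right)
state=s3 head=-3 tape=#[0]1_0111_01   (s3,0)→(s2,1,left)
state=s2 head=-4 tape=[#]11_0111_01   (s2,#)→(sH,#,right)
state=sH head=-3 tape=#[1]1_0111_01
Cell -4 holds # when M halts.

#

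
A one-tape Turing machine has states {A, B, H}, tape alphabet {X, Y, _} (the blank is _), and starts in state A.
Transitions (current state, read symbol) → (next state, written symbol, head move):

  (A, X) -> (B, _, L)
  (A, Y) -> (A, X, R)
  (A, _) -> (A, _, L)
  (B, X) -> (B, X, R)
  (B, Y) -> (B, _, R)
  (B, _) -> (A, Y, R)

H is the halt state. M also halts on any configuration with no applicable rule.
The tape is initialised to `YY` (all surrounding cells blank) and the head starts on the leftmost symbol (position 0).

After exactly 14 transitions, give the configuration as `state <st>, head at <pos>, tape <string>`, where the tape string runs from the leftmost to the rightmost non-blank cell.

A | [Y]Y_   read Y → write X, move R, go to A
A | X[Y]_   read Y → write X, move R, go to A
A | XX[_]   read _ → write _, move L, go to A
A | X[X]_   read X → write _, move L, go to B
B | [X]__   read X → write X, move R, go to B
B | X[_]_   read _ → write Y, move R, go to A
A | XY[_]   read _ → write _, move L, go to A
A | X[Y]_   read Y → write X, move R, go to A
A | XX[_]   read _ → write _, move L, go to A
A | X[X]_   read X → write _, move L, go to B
B | [X]__   read X → write X, move R, go to B
B | X[_]_   read _ → write Y, move R, go to A
A | XY[_]   read _ → write _, move L, go to A
A | X[Y]_   read Y → write X, move R, go to A
A | XX[_]
After 14 steps: state A, head at 2, tape XX.

state A, head at 2, tape XX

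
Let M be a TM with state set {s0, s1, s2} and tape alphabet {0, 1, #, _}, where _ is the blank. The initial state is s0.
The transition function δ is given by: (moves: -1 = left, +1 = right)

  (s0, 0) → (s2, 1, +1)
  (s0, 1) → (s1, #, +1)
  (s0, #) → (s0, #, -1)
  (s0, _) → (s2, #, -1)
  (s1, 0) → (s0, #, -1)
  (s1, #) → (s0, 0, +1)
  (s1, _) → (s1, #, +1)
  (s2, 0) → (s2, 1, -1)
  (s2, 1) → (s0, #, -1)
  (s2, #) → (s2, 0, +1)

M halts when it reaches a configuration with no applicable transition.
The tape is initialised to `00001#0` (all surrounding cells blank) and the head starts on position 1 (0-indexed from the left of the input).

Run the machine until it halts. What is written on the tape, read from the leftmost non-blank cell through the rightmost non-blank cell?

s0 | 0[0]001#0   read 0 → write 1, move +1, go to s2
s2 | 01[0]01#0   read 0 → write 1, move -1, go to s2
s2 | 0[1]101#0   read 1 → write #, move -1, go to s0
s0 | [0]#101#0   read 0 → write 1, move +1, go to s2
s2 | 1[#]101#0   read # → write 0, move +1, go to s2
s2 | 10[1]01#0   read 1 → write #, move -1, go to s0
s0 | 1[0]#01#0   read 0 → write 1, move +1, go to s2
s2 | 11[#]01#0   read # → write 0, move +1, go to s2
s2 | 110[0]1#0   read 0 → write 1, move -1, go to s2
s2 | 11[0]11#0   read 0 → write 1, move -1, go to s2
s2 | 1[1]111#0   read 1 → write #, move -1, go to s0
s0 | [1]#111#0   read 1 → write #, move +1, go to s1
s1 | #[#]111#0   read # → write 0, move +1, go to s0
s0 | #0[1]11#0   read 1 → write #, move +1, go to s1
s1 | #0#[1]1#0
The non-blank tape span at halt is #0#11#0.

#0#11#0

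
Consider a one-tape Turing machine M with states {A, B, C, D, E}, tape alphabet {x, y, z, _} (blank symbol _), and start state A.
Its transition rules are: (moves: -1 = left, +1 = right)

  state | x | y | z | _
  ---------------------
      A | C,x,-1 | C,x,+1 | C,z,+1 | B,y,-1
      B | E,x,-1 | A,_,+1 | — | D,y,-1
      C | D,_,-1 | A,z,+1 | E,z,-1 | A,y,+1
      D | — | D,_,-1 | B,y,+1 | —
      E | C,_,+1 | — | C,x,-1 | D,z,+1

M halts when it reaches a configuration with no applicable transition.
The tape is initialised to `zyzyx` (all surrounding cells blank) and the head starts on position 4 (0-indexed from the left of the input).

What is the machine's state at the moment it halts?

E

state=A head=4 tape=__zyzy[x]   (A,x)→(C,x,-1)
state=C head=3 tape=__zyz[y]x   (C,y)→(A,z,+1)
state=A head=4 tape=__zyzz[x]   (A,x)→(C,x,-1)
state=C head=3 tape=__zyz[z]x   (C,z)→(E,z,-1)
state=E head=2 tape=__zy[z]zx   (E,z)→(C,x,-1)
state=C head=1 tape=__z[y]xzx   (C,y)→(A,z,+1)
state=A head=2 tape=__zz[x]zx   (A,x)→(C,x,-1)
state=C head=1 tape=__z[z]xzx   (C,z)→(E,z,-1)
state=E head=0 tape=__[z]zxzx   (E,z)→(C,x,-1)
state=C head=-1 tape=_[_]xzxzx   (C,_)→(A,y,+1)
state=A head=0 tape=_y[x]zxzx   (A,x)→(C,x,-1)
state=C head=-1 tape=_[y]xzxzx   (C,y)→(A,z,+1)
state=A head=0 tape=_z[x]zxzx   (A,x)→(C,x,-1)
state=C head=-1 tape=_[z]xzxzx   (C,z)→(E,z,-1)
state=E head=-2 tape=[_]zxzxzx   (E,_)→(D,z,+1)
state=D head=-1 tape=z[z]xzxzx   (D,z)→(B,y,+1)
state=B head=0 tape=zy[x]zxzx   (B,x)→(E,x,-1)
state=E head=-1 tape=z[y]xzxzx
No transition is defined for (E, y); M halts in state E.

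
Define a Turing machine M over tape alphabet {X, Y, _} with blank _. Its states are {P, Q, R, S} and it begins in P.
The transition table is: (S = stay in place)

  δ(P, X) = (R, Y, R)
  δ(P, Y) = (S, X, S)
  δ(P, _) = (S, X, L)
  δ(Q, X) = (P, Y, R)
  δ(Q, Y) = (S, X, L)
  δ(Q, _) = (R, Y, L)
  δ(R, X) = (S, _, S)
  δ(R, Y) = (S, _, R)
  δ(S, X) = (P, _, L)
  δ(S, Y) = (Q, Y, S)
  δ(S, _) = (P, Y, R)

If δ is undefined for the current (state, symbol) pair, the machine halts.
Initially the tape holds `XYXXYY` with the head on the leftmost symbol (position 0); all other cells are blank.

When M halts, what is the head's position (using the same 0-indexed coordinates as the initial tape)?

state=P head=0 tape=__[X]YXXYY_   (P,X)→(R,Y,R)
state=R head=1 tape=__Y[Y]XXYY_   (R,Y)→(S,_,R)
state=S head=2 tape=__Y_[X]XYY_   (S,X)→(P,_,L)
state=P head=1 tape=__Y[_]_XYY_   (P,_)→(S,X,L)
state=S head=0 tape=__[Y]X_XYY_   (S,Y)→(Q,Y,S)
state=Q head=0 tape=__[Y]X_XYY_   (Q,Y)→(S,X,L)
state=S head=-1 tape=_[_]XX_XYY_   (S,_)→(P,Y,R)
state=P head=0 tape=_Y[X]X_XYY_   (P,X)→(R,Y,R)
state=R head=1 tape=_YY[X]_XYY_   (R,X)→(S,_,S)
state=S head=1 tape=_YY[_]_XYY_   (S,_)→(P,Y,R)
state=P head=2 tape=_YYY[_]XYY_   (P,_)→(S,X,L)
state=S head=1 tape=_YY[Y]XXYY_   (S,Y)→(Q,Y,S)
state=Q head=1 tape=_YY[Y]XXYY_   (Q,Y)→(S,X,L)
state=S head=0 tape=_Y[Y]XXXYY_   (S,Y)→(Q,Y,S)
state=Q head=0 tape=_Y[Y]XXXYY_   (Q,Y)→(S,X,L)
state=S head=-1 tape=_[Y]XXXXYY_   (S,Y)→(Q,Y,S)
state=Q head=-1 tape=_[Y]XXXXYY_   (Q,Y)→(S,X,L)
state=S head=-2 tape=[_]XXXXXYY_   (S,_)→(P,Y,R)
state=P head=-1 tape=Y[X]XXXXYY_   (P,X)→(R,Y,R)
state=R head=0 tape=YY[X]XXXYY_   (R,X)→(S,_,S)
state=S head=0 tape=YY[_]XXXYY_   (S,_)→(P,Y,R)
state=P head=1 tape=YYY[X]XXYY_   (P,X)→(R,Y,R)
state=R head=2 tape=YYYY[X]XYY_   (R,X)→(S,_,S)
state=S head=2 tape=YYYY[_]XYY_   (S,_)→(P,Y,R)
state=P head=3 tape=YYYYY[X]YY_   (P,X)→(R,Y,R)
state=R head=4 tape=YYYYYY[Y]Y_   (R,Y)→(S,_,R)
state=S head=5 tape=YYYYYY_[Y]_   (S,Y)→(Q,Y,S)
state=Q head=5 tape=YYYYYY_[Y]_   (Q,Y)→(S,X,L)
state=S head=4 tape=YYYYYY[_]X_   (S,_)→(P,Y,R)
state=P head=5 tape=YYYYYYY[X]_   (P,X)→(R,Y,R)
state=R head=6 tape=YYYYYYYY[_]
At halt the head is at cell 6.

6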